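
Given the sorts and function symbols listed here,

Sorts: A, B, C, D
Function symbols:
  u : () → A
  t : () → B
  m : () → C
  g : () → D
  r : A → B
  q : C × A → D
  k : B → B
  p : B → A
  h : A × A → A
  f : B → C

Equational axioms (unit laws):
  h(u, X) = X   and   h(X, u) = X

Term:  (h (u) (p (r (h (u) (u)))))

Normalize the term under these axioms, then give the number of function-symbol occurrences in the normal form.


size = 3

1. (h (u) (p (r (h (u) (u)))))  →  (p (r (h (u) (u))))
2. (p (r (h (u) (u))))  →  (p (r (u)))
normal form: (p (r (u)))


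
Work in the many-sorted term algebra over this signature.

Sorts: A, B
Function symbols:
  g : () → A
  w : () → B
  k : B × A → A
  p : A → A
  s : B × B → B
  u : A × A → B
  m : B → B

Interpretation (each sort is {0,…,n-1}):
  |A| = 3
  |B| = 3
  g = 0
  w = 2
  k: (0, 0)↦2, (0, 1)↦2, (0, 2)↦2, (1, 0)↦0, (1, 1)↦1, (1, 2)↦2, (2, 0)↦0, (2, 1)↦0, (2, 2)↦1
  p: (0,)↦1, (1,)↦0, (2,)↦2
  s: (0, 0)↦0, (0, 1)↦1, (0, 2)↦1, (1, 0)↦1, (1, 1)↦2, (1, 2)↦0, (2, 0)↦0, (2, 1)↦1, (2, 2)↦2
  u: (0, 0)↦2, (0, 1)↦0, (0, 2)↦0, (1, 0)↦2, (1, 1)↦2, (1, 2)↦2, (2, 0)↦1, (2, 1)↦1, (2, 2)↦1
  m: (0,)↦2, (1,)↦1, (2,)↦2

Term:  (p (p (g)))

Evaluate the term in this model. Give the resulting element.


  g = 0
  (p (g)) = p(0,) = 1
  (p (p (g))) = p(1,) = 0

value = 0


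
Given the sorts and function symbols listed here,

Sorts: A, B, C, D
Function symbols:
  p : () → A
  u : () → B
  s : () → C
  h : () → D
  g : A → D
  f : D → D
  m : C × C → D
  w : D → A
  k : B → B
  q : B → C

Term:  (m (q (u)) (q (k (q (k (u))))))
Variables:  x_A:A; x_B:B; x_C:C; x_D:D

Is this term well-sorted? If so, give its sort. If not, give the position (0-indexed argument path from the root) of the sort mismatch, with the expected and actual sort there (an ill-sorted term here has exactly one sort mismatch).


ill-sorted at position [1, 0, 0]: expected B, got C

    (u) : B
  (q (u)) : C
          (u) : B
        (k (u)) : B
      (q (k (u))) : C
    (k (q (k (u)))) : ✗ arg 0 at [1, 0, 0] has sort C, expected B


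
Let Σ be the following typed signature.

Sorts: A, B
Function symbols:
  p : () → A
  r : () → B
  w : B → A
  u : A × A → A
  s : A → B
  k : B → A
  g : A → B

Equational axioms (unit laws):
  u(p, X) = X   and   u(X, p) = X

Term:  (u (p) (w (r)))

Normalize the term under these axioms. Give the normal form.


1. (u (p) (w (r)))  →  (w (r))

normal form = (w (r))


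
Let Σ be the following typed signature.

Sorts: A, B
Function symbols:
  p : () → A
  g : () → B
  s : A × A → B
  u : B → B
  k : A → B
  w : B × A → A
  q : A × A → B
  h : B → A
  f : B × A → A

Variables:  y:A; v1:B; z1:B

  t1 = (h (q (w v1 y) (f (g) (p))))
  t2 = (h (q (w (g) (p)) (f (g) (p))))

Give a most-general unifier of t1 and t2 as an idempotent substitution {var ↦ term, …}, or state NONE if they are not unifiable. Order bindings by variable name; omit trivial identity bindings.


{v1 ↦ (g), y ↦ (p)}


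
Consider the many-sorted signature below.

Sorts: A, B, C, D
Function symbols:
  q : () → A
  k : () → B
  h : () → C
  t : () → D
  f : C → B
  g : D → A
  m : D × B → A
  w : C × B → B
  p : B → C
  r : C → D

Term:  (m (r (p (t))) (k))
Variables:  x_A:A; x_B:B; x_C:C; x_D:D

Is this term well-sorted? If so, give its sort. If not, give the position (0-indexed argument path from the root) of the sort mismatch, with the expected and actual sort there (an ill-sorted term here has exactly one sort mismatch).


      (t) : D
    (p (t)) : ✗ arg 0 at [0, 0, 0] has sort D, expected B
  (k) : B

ill-sorted at position [0, 0, 0]: expected B, got D


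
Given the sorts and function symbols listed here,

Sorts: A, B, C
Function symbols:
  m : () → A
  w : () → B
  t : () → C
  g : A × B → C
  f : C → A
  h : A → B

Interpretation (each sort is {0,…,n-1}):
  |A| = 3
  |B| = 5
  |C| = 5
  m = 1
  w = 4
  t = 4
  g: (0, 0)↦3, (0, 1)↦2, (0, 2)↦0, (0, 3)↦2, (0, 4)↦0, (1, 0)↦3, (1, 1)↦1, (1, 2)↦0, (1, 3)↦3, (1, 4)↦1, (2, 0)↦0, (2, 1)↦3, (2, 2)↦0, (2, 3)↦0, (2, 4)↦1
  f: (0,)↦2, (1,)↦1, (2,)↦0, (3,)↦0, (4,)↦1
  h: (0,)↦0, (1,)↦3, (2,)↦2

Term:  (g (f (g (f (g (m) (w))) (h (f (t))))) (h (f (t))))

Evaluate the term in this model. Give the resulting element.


value = 2

  m = 1
  w = 4
  (g (m) (w)) = g(1, 4) = 1
  (f (g (m) (w))) = f(1,) = 1
  t = 4
  (f (t)) = f(4,) = 1
  (h (f (t))) = h(1,) = 3
  (g (f (g (m) (w))) (h (f (t)))) = g(1, 3) = 3
  (f (g (f (g (m) (w))) (h (f (t))))) = f(3,) = 0
  t = 4
  (f (t)) = f(4,) = 1
  (h (f (t))) = h(1,) = 3
  (g (f (g (f (g (m) (w))) (h (f (t))))) (h (f (t)))) = g(0, 3) = 2


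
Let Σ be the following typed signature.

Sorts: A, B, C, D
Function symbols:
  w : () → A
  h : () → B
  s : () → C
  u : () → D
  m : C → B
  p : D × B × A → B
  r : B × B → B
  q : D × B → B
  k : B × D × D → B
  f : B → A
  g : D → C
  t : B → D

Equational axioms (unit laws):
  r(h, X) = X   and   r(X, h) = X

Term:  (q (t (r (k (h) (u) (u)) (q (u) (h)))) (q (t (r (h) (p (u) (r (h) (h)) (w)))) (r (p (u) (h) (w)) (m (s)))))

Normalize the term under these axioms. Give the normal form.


normal form = (q (t (r (k (h) (u) (u)) (q (u) (h)))) (q (t (p (u) (h) (w))) (r (p (u) (h) (w)) (m (s)))))

1. (q (t (r (k (h) (u) (u)) (q (u) (h)))) (q (t (r (h) (p (u) (r (h) (h)) (w)))) (r (p (u) (h) (w)) (m (s)))))  →  (q (t (r (k (h) (u) (u)) (q (u) (h)))) (q (t (p (u) (r (h) (h)) (w))) (r (p (u) (h) (w)) (m (s)))))
2. (q (t (r (k (h) (u) (u)) (q (u) (h)))) (q (t (p (u) (r (h) (h)) (w))) (r (p (u) (h) (w)) (m (s)))))  →  (q (t (r (k (h) (u) (u)) (q (u) (h)))) (q (t (p (u) (h) (w))) (r (p (u) (h) (w)) (m (s)))))


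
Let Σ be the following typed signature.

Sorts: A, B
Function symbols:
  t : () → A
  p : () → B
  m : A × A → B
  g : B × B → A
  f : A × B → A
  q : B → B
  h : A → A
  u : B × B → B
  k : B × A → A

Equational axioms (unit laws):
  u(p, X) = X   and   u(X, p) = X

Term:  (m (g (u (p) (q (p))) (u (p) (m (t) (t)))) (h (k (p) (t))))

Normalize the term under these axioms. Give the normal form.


1. (m (g (u (p) (q (p))) (u (p) (m (t) (t)))) (h (k (p) (t))))  →  (m (g (q (p)) (u (p) (m (t) (t)))) (h (k (p) (t))))
2. (m (g (q (p)) (u (p) (m (t) (t)))) (h (k (p) (t))))  →  (m (g (q (p)) (m (t) (t))) (h (k (p) (t))))

normal form = (m (g (q (p)) (m (t) (t))) (h (k (p) (t))))


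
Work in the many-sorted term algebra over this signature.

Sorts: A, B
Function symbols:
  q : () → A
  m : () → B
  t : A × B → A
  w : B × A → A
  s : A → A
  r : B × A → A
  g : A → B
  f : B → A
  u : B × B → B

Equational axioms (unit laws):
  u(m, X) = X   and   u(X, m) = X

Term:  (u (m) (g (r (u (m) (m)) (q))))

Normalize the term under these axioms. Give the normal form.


normal form = (g (r (m) (q)))

1. (u (m) (g (r (u (m) (m)) (q))))  →  (g (r (u (m) (m)) (q)))
2. (g (r (u (m) (m)) (q)))  →  (g (r (m) (q)))


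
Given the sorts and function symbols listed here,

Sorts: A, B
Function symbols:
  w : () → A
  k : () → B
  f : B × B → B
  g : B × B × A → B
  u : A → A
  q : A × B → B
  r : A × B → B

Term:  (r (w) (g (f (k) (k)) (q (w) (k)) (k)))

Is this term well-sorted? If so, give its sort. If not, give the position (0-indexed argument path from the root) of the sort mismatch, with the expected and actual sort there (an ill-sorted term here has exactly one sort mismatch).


ill-sorted at position [1, 2]: expected A, got B

  (w) : A
      (k) : B
      (k) : B
    (f (k) (k)) : B
      (w) : A
      (k) : B
    (q (w) (k)) : B
    (k) : B
  (g (f (k) (k)) (q (w) (k)) (k)) : ✗ arg 2 at [1, 2] has sort B, expected A


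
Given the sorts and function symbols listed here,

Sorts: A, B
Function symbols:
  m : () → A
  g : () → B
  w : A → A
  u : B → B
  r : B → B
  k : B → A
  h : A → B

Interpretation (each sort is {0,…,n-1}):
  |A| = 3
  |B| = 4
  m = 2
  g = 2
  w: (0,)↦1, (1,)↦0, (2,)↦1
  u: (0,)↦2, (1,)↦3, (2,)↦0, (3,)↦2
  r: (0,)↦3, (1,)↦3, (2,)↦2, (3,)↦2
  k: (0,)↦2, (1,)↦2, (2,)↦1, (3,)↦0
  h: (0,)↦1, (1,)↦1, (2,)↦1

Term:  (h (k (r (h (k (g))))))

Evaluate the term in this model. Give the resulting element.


value = 1

  g = 2
  (k (g)) = k(2,) = 1
  (h (k (g))) = h(1,) = 1
  (r (h (k (g)))) = r(1,) = 3
  (k (r (h (k (g))))) = k(3,) = 0
  (h (k (r (h (k (g)))))) = h(0,) = 1


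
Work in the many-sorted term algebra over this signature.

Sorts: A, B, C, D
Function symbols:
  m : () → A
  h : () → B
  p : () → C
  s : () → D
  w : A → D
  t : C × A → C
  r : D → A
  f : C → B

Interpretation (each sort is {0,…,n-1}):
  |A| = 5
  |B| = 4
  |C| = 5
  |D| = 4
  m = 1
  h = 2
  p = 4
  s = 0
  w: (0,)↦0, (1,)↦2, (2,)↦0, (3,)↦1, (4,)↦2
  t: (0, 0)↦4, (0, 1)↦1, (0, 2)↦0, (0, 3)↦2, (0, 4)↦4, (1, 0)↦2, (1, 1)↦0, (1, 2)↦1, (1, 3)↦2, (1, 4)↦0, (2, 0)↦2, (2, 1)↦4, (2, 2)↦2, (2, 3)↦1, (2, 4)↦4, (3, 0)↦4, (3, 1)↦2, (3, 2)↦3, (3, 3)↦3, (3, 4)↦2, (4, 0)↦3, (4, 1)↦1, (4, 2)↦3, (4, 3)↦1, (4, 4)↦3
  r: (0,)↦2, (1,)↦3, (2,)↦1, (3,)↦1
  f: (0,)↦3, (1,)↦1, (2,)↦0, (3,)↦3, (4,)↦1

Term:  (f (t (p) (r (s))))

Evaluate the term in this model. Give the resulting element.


  p = 4
  s = 0
  (r (s)) = r(0,) = 2
  (t (p) (r (s))) = t(4, 2) = 3
  (f (t (p) (r (s)))) = f(3,) = 3

value = 3


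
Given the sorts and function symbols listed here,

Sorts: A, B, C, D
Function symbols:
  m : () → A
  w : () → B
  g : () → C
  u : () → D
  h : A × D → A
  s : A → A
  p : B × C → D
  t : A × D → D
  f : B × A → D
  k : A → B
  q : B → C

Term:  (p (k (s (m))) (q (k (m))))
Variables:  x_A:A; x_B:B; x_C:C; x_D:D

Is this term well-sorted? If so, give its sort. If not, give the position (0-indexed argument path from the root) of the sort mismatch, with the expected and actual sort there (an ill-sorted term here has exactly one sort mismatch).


      (m) : A
    (s (m)) : A
  (k (s (m))) : B
      (m) : A
    (k (m)) : B
  (q (k (m))) : C
(p (k (s (m))) (q (k (m)))) : D

well-sorted; sort = D


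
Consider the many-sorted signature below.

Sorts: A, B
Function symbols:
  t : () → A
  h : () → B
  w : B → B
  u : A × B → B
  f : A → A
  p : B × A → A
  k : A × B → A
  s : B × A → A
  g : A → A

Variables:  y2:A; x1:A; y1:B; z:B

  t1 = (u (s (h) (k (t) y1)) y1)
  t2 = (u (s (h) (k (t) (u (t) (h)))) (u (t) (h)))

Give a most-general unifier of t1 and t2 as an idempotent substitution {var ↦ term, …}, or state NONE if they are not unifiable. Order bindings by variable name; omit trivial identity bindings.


{y1 ↦ (u (t) (h))}


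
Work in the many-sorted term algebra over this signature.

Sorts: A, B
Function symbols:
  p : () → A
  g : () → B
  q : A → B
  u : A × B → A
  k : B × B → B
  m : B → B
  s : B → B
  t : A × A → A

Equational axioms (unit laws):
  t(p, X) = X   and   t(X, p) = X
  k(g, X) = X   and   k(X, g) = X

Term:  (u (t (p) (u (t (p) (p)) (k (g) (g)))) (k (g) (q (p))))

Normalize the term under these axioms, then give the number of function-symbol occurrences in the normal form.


1. (u (t (p) (u (t (p) (p)) (k (g) (g)))) (k (g) (q (p))))  →  (u (u (t (p) (p)) (k (g) (g))) (k (g) (q (p))))
2. (u (u (t (p) (p)) (k (g) (g))) (k (g) (q (p))))  →  (u (u (p) (k (g) (g))) (k (g) (q (p))))
3. (u (u (p) (k (g) (g))) (k (g) (q (p))))  →  (u (u (p) (g)) (k (g) (q (p))))
4. (u (u (p) (g)) (k (g) (q (p))))  →  (u (u (p) (g)) (q (p)))
normal form: (u (u (p) (g)) (q (p)))

size = 6


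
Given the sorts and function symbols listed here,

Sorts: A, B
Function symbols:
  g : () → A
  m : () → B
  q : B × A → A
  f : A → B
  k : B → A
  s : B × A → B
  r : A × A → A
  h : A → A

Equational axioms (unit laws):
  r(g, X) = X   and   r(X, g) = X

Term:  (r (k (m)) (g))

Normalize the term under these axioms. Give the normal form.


normal form = (k (m))

1. (r (k (m)) (g))  →  (k (m))


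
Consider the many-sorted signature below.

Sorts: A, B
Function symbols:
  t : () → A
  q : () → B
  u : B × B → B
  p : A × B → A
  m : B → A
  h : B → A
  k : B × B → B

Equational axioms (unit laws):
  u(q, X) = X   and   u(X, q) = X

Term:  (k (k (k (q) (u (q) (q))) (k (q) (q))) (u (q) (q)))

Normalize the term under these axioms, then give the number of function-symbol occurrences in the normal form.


1. (k (k (k (q) (u (q) (q))) (k (q) (q))) (u (q) (q)))  →  (k (k (k (q) (q)) (k (q) (q))) (u (q) (q)))
2. (k (k (k (q) (q)) (k (q) (q))) (u (q) (q)))  →  (k (k (k (q) (q)) (k (q) (q))) (q))
normal form: (k (k (k (q) (q)) (k (q) (q))) (q))

size = 9


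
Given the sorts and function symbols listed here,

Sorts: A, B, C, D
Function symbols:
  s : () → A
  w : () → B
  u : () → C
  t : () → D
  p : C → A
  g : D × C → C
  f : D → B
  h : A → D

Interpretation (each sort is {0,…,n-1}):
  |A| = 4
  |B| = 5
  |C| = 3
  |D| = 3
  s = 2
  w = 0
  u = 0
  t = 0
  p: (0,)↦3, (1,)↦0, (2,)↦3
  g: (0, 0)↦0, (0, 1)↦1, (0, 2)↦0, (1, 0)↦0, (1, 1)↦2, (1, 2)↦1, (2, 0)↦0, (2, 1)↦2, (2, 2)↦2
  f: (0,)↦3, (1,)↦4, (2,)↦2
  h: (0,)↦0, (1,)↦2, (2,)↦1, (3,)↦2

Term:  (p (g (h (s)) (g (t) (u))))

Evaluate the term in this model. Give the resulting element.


  s = 2
  (h (s)) = h(2,) = 1
  t = 0
  u = 0
  (g (t) (u)) = g(0, 0) = 0
  (g (h (s)) (g (t) (u))) = g(1, 0) = 0
  (p (g (h (s)) (g (t) (u)))) = p(0,) = 3

value = 3


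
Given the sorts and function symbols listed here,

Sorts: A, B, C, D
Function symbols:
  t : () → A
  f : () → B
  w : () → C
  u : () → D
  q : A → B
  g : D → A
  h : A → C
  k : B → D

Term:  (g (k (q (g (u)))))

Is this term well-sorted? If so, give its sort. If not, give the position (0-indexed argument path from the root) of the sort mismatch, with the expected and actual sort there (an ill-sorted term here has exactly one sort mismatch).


        (u) : D
      (g (u)) : A
    (q (g (u))) : B
  (k (q (g (u)))) : D
(g (k (q (g (u))))) : A

well-sorted; sort = A


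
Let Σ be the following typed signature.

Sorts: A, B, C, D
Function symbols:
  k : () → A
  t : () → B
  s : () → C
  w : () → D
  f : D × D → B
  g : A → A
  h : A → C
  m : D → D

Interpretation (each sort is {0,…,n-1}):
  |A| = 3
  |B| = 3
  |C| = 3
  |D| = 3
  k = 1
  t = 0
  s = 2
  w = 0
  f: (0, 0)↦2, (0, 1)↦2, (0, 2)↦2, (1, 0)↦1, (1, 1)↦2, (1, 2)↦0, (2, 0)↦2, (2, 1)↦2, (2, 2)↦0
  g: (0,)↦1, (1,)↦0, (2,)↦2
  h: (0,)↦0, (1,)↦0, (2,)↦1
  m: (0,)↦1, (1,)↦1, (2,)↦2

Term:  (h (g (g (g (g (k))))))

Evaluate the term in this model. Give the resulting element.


  k = 1
  (g (k)) = g(1,) = 0
  (g (g (k))) = g(0,) = 1
  (g (g (g (k)))) = g(1,) = 0
  (g (g (g (g (k))))) = g(0,) = 1
  (h (g (g (g (g (k)))))) = h(1,) = 0

value = 0


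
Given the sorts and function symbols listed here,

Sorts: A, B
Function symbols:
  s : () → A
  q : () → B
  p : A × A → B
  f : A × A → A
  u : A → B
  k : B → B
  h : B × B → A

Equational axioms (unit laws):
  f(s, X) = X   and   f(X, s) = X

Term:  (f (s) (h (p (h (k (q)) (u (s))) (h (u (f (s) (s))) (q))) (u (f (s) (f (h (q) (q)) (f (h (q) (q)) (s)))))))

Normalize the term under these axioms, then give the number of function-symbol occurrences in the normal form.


1. (f (s) (h (p (h (k (q)) (u (s))) (h (u (f (s) (s))) (q))) (u (f (s) (f (h (q) (q)) (f (h (q) (q)) (s)))))))  →  (h (p (h (k (q)) (u (s))) (h (u (f (s) (s))) (q))) (u (f (s) (f (h (q) (q)) (f (h (q) (q)) (s))))))
2. (h (p (h (k (q)) (u (s))) (h (u (f (s) (s))) (q))) (u (f (s) (f (h (q) (q)) (f (h (q) (q)) (s))))))  →  (h (p (h (k (q)) (u (s))) (h (u (s)) (q))) (u (f (s) (f (h (q) (q)) (f (h (q) (q)) (s))))))
3. (h (p (h (k (q)) (u (s))) (h (u (s)) (q))) (u (f (s) (f (h (q) (q)) (f (h (q) (q)) (s))))))  →  (h (p (h (k (q)) (u (s))) (h (u (s)) (q))) (u (f (h (q) (q)) (f (h (q) (q)) (s)))))
4. (h (p (h (k (q)) (u (s))) (h (u (s)) (q))) (u (f (h (q) (q)) (f (h (q) (q)) (s)))))  →  (h (p (h (k (q)) (u (s))) (h (u (s)) (q))) (u (f (h (q) (q)) (h (q) (q)))))
normal form: (h (p (h (k (q)) (u (s))) (h (u (s)) (q))) (u (f (h (q) (q)) (h (q) (q)))))

size = 19


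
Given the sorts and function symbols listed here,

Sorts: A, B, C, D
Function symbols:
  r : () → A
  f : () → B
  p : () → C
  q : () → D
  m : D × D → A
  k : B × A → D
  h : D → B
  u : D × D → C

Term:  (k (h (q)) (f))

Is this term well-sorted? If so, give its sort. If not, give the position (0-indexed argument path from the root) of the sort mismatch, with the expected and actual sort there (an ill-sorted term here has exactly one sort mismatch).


ill-sorted at position [1]: expected A, got B

    (q) : D
  (h (q)) : B
  (f) : B
(k (h (q)) (f)) : ✗ arg 1 at [1] has sort B, expected A


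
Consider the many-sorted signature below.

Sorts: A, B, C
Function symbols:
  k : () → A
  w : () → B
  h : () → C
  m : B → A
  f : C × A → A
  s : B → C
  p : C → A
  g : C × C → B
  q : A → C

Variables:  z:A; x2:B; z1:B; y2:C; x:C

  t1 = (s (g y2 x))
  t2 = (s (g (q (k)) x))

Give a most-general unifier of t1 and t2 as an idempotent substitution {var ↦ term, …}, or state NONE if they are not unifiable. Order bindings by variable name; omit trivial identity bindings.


{y2 ↦ (q (k))}


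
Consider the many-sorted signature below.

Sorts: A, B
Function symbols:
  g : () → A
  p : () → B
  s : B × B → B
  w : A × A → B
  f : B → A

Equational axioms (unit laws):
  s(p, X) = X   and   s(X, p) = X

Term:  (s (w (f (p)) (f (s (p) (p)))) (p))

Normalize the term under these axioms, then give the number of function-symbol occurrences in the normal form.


1. (s (w (f (p)) (f (s (p) (p)))) (p))  →  (w (f (p)) (f (s (p) (p))))
2. (w (f (p)) (f (s (p) (p))))  →  (w (f (p)) (f (p)))
normal form: (w (f (p)) (f (p)))

size = 5


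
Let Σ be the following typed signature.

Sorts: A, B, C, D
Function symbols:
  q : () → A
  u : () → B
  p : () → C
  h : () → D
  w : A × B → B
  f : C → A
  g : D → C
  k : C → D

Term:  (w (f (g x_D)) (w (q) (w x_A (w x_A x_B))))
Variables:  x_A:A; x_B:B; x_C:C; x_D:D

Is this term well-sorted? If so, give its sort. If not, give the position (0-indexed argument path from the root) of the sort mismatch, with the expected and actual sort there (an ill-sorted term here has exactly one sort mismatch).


      x_D : D
    (g x_D) : C
  (f (g x_D)) : A
    (q) : A
      x_A : A
        x_A : A
        x_B : B
      (w x_A x_B) : B
    (w x_A (w x_A x_B)) : B
  (w (q) (w x_A (w x_A x_B))) : B
(w (f (g x_D)) (w (q) (w x_A (w x_A x_B)))) : B

well-sorted; sort = B


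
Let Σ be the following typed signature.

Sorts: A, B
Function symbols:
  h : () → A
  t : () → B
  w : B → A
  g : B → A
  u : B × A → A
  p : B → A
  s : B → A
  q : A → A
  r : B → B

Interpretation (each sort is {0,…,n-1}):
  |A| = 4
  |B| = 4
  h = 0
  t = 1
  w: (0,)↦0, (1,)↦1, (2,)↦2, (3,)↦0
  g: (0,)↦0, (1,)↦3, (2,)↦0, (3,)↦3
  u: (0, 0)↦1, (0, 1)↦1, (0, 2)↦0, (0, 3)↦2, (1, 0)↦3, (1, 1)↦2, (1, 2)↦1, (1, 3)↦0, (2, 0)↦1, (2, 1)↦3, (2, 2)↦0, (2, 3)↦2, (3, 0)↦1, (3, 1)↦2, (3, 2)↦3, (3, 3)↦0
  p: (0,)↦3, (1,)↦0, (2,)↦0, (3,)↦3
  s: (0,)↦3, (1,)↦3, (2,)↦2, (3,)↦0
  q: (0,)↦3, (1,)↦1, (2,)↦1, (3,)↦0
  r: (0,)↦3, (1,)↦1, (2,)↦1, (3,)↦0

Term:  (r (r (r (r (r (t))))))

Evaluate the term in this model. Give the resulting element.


value = 1

  t = 1
  (r (t)) = r(1,) = 1
  (r (r (t))) = r(1,) = 1
  (r (r (r (t)))) = r(1,) = 1
  (r (r (r (r (t))))) = r(1,) = 1
  (r (r (r (r (r (t)))))) = r(1,) = 1


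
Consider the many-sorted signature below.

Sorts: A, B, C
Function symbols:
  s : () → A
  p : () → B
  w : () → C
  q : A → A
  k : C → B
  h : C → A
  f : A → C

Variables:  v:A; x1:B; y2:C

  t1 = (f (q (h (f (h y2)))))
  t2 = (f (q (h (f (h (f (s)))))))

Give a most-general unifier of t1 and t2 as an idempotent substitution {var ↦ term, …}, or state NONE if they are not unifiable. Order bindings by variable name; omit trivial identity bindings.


{y2 ↦ (f (s))}


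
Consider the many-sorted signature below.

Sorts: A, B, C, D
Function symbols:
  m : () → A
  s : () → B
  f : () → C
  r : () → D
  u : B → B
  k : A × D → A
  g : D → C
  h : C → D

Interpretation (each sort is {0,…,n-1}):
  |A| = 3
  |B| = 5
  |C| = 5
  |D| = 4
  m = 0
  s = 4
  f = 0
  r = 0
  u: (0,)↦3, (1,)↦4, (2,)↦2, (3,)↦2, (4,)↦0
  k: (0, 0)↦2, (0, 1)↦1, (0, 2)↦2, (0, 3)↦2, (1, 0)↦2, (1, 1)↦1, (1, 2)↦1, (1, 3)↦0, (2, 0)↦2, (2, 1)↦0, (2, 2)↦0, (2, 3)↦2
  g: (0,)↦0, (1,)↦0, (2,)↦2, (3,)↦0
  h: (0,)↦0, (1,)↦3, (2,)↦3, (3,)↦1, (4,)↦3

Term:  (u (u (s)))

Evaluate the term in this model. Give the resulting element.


  s = 4
  (u (s)) = u(4,) = 0
  (u (u (s))) = u(0,) = 3

value = 3


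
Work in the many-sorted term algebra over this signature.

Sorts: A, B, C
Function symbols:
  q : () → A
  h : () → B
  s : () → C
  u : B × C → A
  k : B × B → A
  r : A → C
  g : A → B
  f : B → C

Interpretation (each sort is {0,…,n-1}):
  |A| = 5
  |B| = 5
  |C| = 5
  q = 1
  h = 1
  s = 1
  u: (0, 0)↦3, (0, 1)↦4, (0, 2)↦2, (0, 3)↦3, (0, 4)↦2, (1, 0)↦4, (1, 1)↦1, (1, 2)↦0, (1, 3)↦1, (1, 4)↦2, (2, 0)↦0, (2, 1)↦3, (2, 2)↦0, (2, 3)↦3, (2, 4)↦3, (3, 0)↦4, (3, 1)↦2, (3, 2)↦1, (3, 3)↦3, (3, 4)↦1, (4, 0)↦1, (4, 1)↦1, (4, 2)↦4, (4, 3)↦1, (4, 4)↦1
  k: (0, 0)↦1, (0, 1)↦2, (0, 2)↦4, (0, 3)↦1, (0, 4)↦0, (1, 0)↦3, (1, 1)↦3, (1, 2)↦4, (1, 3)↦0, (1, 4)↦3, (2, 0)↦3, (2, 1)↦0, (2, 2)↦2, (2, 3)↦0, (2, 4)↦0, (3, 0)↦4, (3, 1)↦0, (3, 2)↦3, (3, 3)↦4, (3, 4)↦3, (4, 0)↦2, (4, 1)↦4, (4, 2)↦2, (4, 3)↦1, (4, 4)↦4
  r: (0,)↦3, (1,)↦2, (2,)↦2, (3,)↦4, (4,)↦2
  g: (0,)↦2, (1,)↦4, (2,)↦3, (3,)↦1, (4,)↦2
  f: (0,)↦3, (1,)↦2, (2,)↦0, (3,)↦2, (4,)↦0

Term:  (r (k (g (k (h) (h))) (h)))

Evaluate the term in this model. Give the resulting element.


value = 4

  h = 1
  h = 1
  (k (h) (h)) = k(1, 1) = 3
  (g (k (h) (h))) = g(3,) = 1
  h = 1
  (k (g (k (h) (h))) (h)) = k(1, 1) = 3
  (r (k (g (k (h) (h))) (h))) = r(3,) = 4


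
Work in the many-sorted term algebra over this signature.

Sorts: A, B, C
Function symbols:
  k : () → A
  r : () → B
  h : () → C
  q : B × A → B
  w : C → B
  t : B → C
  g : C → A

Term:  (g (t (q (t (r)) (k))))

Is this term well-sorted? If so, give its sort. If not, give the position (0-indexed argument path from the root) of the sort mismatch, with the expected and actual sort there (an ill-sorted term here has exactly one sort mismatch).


ill-sorted at position [0, 0, 0]: expected B, got C

        (r) : B
      (t (r)) : C
      (k) : A
    (q (t (r)) (k)) : ✗ arg 0 at [0, 0, 0] has sort C, expected B


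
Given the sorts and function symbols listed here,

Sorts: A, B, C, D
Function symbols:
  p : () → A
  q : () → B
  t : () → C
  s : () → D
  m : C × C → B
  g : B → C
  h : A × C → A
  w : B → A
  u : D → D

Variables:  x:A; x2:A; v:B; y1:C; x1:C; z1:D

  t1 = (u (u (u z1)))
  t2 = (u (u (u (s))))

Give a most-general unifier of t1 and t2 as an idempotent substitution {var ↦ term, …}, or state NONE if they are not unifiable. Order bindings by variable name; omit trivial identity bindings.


{z1 ↦ (s)}


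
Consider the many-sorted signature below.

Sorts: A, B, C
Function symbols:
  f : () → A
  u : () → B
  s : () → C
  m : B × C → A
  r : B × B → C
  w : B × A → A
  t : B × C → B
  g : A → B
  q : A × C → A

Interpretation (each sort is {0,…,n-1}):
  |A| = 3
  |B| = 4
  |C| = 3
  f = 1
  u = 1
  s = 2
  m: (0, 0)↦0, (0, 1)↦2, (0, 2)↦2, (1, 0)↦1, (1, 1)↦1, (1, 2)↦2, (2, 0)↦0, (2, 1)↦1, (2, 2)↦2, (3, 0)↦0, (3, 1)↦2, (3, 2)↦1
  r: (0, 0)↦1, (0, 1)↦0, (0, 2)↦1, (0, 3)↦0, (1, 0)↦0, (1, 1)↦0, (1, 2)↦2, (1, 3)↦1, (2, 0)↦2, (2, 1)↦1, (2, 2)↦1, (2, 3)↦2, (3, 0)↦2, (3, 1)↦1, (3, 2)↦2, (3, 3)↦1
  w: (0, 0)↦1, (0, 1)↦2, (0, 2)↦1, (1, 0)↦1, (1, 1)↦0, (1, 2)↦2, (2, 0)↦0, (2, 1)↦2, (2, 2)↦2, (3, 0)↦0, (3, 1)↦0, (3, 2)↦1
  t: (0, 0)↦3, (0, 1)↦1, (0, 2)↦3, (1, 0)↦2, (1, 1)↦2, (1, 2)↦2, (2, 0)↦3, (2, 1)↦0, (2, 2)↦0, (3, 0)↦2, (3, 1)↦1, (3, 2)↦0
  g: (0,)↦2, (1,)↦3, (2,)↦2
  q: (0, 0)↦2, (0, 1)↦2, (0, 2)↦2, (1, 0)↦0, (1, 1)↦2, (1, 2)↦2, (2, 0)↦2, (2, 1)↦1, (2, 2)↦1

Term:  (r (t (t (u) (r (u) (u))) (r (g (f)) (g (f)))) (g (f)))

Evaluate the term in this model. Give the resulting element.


  u = 1
  u = 1
  u = 1
  (r (u) (u)) = r(1, 1) = 0
  (t (u) (r (u) (u))) = t(1, 0) = 2
  f = 1
  (g (f)) = g(1,) = 3
  f = 1
  (g (f)) = g(1,) = 3
  (r (g (f)) (g (f))) = r(3, 3) = 1
  (t (t (u) (r (u) (u))) (r (g (f)) (g (f)))) = t(2, 1) = 0
  f = 1
  (g (f)) = g(1,) = 3
  (r (t (t (u) (r (u) (u))) (r (g (f)) (g (f)))) (g (f))) = r(0, 3) = 0

value = 0


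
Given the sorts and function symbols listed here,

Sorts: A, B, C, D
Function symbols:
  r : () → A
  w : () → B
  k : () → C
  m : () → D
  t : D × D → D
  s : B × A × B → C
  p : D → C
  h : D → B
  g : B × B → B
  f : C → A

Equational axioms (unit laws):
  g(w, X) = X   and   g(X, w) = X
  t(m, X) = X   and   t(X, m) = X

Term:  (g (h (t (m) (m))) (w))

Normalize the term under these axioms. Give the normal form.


normal form = (h (m))

1. (g (h (t (m) (m))) (w))  →  (h (t (m) (m)))
2. (h (t (m) (m)))  →  (h (m))


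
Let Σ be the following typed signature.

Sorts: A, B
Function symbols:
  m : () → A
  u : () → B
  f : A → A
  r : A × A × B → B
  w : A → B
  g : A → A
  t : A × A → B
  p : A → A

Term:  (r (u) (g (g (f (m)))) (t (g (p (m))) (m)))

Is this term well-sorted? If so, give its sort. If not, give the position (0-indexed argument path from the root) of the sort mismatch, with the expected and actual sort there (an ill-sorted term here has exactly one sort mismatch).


ill-sorted at position [0]: expected A, got B

  (u) : B
        (m) : A
      (f (m)) : A
    (g (f (m))) : A
  (g (g (f (m)))) : A
        (m) : A
      (p (m)) : A
    (g (p (m))) : A
    (m) : A
  (t (g (p (m))) (m)) : B
(r (u) (g (g (f (m)))) (t (g (p (m))) (m))) : ✗ arg 0 at [0] has sort B, expected A


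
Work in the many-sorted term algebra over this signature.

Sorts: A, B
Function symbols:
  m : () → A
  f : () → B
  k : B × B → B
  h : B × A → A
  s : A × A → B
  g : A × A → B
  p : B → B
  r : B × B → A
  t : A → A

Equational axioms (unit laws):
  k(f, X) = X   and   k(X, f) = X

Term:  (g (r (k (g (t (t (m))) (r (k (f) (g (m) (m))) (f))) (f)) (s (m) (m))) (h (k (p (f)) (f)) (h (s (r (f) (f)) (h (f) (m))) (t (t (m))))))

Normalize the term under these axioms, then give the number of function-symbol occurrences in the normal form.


size = 28

1. (g (r (k (g (t (t (m))) (r (k (f) (g (m) (m))) (f))) (f)) (s (m) (m))) (h (k (p (f)) (f)) (h (s (r (f) (f)) (h (f) (m))) (t (t (m))))))  →  (g (r (g (t (t (m))) (r (k (f) (g (m) (m))) (f))) (s (m) (m))) (h (k (p (f)) (f)) (h (s (r (f) (f)) (h (f) (m))) (t (t (m))))))
2. (g (r (g (t (t (m))) (r (k (f) (g (m) (m))) (f))) (s (m) (m))) (h (k (p (f)) (f)) (h (s (r (f) (f)) (h (f) (m))) (t (t (m))))))  →  (g (r (g (t (t (m))) (r (g (m) (m)) (f))) (s (m) (m))) (h (k (p (f)) (f)) (h (s (r (f) (f)) (h (f) (m))) (t (t (m))))))
3. (g (r (g (t (t (m))) (r (g (m) (m)) (f))) (s (m) (m))) (h (k (p (f)) (f)) (h (s (r (f) (f)) (h (f) (m))) (t (t (m))))))  →  (g (r (g (t (t (m))) (r (g (m) (m)) (f))) (s (m) (m))) (h (p (f)) (h (s (r (f) (f)) (h (f) (m))) (t (t (m))))))
normal form: (g (r (g (t (t (m))) (r (g (m) (m)) (f))) (s (m) (m))) (h (p (f)) (h (s (r (f) (f)) (h (f) (m))) (t (t (m))))))


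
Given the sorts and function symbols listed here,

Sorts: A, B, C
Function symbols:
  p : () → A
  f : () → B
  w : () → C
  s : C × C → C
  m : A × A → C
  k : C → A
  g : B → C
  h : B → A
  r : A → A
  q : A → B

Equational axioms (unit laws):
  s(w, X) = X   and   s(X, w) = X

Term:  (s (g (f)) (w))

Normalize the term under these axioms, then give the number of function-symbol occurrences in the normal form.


size = 2

1. (s (g (f)) (w))  →  (g (f))
normal form: (g (f))


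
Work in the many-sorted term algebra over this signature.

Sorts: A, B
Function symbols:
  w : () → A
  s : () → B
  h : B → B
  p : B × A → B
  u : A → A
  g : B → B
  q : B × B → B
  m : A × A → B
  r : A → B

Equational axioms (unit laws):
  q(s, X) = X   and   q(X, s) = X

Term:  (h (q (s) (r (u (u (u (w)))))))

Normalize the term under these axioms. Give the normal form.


1. (h (q (s) (r (u (u (u (w)))))))  →  (h (r (u (u (u (w))))))

normal form = (h (r (u (u (u (w))))))


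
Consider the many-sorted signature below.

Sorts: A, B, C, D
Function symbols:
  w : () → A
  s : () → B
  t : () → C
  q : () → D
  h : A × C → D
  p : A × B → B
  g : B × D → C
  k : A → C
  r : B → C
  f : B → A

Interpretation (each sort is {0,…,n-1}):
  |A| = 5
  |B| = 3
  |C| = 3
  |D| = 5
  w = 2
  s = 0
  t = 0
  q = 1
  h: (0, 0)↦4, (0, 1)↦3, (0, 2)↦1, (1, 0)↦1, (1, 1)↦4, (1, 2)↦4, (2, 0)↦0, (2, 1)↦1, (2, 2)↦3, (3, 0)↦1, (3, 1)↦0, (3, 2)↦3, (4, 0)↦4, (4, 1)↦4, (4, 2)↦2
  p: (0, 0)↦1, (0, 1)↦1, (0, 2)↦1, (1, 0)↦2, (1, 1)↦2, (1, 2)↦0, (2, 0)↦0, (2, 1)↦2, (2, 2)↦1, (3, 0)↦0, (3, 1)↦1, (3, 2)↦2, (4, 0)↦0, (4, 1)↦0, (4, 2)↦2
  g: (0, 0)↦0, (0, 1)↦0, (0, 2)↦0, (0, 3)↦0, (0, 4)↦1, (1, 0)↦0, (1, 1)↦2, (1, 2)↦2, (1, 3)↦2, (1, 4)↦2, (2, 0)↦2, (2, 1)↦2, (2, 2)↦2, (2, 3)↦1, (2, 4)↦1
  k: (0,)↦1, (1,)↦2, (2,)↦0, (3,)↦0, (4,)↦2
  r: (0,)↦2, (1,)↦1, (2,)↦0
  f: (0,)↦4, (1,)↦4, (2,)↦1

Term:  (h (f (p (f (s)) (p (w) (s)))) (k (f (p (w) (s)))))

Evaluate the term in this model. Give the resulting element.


value = 2

  s = 0
  (f (s)) = f(0,) = 4
  w = 2
  s = 0
  (p (w) (s)) = p(2, 0) = 0
  (p (f (s)) (p (w) (s))) = p(4, 0) = 0
  (f (p (f (s)) (p (w) (s)))) = f(0,) = 4
  w = 2
  s = 0
  (p (w) (s)) = p(2, 0) = 0
  (f (p (w) (s))) = f(0,) = 4
  (k (f (p (w) (s)))) = k(4,) = 2
  (h (f (p (f (s)) (p (w) (s)))) (k (f (p (w) (s))))) = h(4, 2) = 2


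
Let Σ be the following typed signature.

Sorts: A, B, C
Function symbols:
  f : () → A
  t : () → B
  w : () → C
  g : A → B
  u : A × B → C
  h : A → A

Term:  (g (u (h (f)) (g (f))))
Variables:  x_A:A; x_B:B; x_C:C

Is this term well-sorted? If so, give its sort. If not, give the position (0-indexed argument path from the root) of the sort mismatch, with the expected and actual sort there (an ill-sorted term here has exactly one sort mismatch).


ill-sorted at position [0]: expected A, got C

      (f) : A
    (h (f)) : A
      (f) : A
    (g (f)) : B
  (u (h (f)) (g (f))) : C
(g (u (h (f)) (g (f)))) : ✗ arg 0 at [0] has sort C, expected A


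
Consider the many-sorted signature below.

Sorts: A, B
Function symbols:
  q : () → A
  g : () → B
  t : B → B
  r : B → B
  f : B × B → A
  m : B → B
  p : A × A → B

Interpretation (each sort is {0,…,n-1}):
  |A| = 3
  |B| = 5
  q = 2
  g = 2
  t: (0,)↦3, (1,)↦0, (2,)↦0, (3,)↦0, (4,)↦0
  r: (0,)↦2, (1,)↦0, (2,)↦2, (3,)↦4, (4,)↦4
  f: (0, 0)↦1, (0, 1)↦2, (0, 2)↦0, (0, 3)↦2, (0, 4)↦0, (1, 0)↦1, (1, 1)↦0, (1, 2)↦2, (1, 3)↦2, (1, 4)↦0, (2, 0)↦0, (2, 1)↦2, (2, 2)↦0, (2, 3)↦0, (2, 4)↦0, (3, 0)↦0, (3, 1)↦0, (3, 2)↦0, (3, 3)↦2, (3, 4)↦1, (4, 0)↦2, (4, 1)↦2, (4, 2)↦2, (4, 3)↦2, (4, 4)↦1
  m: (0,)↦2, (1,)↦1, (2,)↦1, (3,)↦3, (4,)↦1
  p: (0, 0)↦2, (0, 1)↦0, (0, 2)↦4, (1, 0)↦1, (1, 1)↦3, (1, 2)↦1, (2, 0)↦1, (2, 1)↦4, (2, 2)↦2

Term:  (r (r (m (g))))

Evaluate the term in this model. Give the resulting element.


  g = 2
  (m (g)) = m(2,) = 1
  (r (m (g))) = r(1,) = 0
  (r (r (m (g)))) = r(0,) = 2

value = 2


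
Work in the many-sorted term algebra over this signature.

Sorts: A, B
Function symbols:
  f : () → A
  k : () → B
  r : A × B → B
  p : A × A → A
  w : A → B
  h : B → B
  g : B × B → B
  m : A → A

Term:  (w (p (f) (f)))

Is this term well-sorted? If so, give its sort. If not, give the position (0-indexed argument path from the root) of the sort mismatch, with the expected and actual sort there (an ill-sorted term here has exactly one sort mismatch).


    (f) : A
    (f) : A
  (p (f) (f)) : A
(w (p (f) (f))) : B

well-sorted; sort = B


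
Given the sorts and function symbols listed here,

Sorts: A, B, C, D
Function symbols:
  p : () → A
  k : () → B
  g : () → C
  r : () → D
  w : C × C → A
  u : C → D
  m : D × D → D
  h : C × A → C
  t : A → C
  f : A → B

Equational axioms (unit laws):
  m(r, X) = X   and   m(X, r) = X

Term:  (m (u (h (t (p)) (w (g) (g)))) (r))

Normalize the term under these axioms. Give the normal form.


1. (m (u (h (t (p)) (w (g) (g)))) (r))  →  (u (h (t (p)) (w (g) (g))))

normal form = (u (h (t (p)) (w (g) (g))))


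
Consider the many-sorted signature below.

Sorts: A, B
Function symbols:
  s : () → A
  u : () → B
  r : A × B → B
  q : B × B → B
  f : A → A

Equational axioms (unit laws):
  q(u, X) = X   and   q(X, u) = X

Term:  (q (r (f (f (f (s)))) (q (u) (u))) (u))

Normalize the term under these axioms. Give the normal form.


1. (q (r (f (f (f (s)))) (q (u) (u))) (u))  →  (r (f (f (f (s)))) (q (u) (u)))
2. (r (f (f (f (s)))) (q (u) (u)))  →  (r (f (f (f (s)))) (u))

normal form = (r (f (f (f (s)))) (u))


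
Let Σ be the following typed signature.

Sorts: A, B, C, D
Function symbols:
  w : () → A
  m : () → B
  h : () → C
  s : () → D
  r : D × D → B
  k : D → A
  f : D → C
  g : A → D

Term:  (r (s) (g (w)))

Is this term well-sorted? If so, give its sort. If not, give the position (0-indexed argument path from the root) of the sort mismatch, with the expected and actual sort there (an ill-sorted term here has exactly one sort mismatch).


well-sorted; sort = B

  (s) : D
    (w) : A
  (g (w)) : D
(r (s) (g (w))) : B


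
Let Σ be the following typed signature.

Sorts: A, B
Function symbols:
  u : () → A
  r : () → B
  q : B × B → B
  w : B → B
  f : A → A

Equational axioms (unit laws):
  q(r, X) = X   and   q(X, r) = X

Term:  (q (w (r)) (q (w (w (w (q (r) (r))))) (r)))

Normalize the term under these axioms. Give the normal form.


normal form = (q (w (r)) (w (w (w (r)))))

1. (q (w (r)) (q (w (w (w (q (r) (r))))) (r)))  →  (q (w (r)) (w (w (w (q (r) (r))))))
2. (q (w (r)) (w (w (w (q (r) (r))))))  →  (q (w (r)) (w (w (w (r)))))


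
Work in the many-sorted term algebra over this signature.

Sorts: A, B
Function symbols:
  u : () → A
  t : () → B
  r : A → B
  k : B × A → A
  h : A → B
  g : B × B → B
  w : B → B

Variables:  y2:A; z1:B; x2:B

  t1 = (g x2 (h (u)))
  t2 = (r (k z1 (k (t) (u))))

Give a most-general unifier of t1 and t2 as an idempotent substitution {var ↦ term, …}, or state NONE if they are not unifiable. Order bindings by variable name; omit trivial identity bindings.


NONE (not unifiable)

head clash or occurs-check failure — not unifiable


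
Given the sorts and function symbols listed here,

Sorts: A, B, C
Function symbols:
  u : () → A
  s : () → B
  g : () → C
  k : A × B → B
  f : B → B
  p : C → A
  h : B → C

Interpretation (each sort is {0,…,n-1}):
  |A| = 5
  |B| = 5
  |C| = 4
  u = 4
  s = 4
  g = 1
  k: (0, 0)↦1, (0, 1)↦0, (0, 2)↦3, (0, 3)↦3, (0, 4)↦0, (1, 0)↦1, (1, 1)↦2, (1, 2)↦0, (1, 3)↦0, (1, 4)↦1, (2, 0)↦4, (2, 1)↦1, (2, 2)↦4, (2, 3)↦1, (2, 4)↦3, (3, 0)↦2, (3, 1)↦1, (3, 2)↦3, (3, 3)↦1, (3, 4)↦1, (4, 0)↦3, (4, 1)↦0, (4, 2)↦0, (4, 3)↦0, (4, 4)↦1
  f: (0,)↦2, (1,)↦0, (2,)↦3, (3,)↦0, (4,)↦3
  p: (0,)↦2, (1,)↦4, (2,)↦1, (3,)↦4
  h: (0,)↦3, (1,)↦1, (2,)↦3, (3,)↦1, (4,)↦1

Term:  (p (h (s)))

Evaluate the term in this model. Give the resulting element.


  s = 4
  (h (s)) = h(4,) = 1
  (p (h (s))) = p(1,) = 4

value = 4


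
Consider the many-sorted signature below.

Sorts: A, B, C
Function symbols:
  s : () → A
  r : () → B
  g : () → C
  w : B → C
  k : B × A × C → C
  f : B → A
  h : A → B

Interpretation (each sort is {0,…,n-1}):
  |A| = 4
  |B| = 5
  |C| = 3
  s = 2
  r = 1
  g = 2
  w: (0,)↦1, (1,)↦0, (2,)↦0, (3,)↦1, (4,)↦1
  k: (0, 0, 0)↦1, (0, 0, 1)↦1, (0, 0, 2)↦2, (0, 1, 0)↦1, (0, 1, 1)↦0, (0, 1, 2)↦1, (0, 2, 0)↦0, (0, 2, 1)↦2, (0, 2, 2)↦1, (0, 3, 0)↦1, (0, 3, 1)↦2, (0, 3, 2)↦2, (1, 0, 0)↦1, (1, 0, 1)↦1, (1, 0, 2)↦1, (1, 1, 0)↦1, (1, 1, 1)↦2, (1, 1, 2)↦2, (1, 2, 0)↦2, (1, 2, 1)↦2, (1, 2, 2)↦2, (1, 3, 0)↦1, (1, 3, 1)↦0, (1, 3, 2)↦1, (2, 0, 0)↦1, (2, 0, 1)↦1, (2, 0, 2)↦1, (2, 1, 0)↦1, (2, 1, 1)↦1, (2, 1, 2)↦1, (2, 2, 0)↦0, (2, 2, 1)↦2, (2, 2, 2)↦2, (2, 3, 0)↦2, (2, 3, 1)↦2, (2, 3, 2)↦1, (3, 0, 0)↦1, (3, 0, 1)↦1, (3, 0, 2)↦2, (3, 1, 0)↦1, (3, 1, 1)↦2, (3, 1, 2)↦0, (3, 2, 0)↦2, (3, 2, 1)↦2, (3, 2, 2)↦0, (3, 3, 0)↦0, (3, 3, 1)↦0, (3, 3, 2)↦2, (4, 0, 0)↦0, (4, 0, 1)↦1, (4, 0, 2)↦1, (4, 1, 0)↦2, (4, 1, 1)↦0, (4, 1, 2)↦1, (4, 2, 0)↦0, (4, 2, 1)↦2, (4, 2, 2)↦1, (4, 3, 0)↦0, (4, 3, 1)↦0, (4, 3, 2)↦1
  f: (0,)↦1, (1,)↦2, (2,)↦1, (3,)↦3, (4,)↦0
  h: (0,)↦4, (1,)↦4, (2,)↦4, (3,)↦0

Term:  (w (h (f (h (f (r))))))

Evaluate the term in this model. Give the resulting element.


value = 1

  r = 1
  (f (r)) = f(1,) = 2
  (h (f (r))) = h(2,) = 4
  (f (h (f (r)))) = f(4,) = 0
  (h (f (h (f (r))))) = h(0,) = 4
  (w (h (f (h (f (r)))))) = w(4,) = 1


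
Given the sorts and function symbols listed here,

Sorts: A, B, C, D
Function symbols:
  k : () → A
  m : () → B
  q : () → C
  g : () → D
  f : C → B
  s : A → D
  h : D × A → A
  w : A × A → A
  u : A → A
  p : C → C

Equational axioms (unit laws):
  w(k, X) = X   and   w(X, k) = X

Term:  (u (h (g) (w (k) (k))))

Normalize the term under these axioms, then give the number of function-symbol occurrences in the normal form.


1. (u (h (g) (w (k) (k))))  →  (u (h (g) (k)))
normal form: (u (h (g) (k)))

size = 4


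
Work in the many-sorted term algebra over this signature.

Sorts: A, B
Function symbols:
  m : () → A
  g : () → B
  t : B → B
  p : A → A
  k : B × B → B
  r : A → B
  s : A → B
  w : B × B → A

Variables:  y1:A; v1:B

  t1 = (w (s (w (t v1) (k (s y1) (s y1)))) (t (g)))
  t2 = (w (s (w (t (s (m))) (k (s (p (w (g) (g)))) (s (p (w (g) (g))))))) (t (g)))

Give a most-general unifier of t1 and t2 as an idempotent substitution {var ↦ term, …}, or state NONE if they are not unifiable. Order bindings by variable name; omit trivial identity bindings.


{v1 ↦ (s (m)), y1 ↦ (p (w (g) (g)))}


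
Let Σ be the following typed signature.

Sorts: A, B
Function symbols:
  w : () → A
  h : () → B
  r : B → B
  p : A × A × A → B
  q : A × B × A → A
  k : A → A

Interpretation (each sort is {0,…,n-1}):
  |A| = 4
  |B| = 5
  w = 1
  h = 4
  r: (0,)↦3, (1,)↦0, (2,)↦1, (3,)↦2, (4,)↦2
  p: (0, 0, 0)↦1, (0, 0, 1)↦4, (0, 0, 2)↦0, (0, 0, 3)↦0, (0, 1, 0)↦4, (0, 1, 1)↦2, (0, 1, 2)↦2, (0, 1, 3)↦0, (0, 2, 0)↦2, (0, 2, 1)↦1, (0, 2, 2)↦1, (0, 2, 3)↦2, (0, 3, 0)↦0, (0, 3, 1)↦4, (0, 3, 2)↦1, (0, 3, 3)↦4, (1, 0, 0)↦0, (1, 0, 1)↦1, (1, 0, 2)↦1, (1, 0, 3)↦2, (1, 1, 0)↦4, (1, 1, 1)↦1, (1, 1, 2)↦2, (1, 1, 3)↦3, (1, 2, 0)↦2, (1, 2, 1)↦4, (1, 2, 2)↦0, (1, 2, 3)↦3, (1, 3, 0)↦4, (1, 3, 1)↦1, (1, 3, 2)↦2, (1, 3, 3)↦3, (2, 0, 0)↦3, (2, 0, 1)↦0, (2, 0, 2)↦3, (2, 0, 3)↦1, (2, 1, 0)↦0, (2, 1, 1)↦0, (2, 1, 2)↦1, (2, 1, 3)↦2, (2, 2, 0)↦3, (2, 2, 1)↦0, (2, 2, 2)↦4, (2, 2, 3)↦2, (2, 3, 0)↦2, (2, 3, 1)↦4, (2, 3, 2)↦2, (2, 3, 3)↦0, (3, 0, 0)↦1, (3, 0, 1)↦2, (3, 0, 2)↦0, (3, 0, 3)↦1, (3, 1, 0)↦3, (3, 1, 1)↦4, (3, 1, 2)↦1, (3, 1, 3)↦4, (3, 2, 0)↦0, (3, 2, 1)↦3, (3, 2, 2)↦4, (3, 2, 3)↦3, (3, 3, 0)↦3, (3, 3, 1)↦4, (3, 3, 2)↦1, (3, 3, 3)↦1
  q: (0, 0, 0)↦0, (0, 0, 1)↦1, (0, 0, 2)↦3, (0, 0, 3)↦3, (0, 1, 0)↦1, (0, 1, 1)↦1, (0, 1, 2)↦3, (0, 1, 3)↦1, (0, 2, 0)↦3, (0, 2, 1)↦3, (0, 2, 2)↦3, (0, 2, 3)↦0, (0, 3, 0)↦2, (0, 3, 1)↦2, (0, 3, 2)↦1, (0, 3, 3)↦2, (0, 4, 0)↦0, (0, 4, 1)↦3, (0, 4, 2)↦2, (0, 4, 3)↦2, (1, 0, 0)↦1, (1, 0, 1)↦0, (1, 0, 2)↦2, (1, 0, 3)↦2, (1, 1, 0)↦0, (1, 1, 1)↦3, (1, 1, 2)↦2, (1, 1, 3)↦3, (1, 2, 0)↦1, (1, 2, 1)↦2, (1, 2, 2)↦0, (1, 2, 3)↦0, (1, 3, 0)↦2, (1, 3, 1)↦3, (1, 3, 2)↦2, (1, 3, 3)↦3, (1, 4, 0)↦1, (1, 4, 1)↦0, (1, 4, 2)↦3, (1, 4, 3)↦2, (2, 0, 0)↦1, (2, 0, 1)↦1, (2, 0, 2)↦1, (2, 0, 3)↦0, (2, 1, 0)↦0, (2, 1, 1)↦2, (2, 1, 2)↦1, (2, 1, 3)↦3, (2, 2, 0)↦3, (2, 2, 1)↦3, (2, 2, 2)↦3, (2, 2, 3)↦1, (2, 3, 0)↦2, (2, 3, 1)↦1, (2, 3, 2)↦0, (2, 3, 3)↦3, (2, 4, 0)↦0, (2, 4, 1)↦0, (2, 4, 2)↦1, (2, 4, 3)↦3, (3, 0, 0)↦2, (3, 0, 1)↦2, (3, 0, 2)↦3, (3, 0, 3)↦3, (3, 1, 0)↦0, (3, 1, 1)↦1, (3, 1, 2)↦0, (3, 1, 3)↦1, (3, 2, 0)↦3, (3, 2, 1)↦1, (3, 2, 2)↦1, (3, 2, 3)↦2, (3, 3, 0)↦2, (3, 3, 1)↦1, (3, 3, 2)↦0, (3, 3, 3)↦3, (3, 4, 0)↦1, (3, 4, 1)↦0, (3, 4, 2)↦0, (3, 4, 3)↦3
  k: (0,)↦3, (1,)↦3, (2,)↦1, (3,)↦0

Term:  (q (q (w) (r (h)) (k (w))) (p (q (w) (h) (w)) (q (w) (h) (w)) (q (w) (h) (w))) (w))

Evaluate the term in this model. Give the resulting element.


value = 1

  w = 1
  h = 4
  (r (h)) = r(4,) = 2
  w = 1
  (k (w)) = k(1,) = 3
  (q (w) (r (h)) (k (w))) = q(1, 2, 3) = 0
  w = 1
  h = 4
  w = 1
  (q (w) (h) (w)) = q(1, 4, 1) = 0
  w = 1
  h = 4
  w = 1
  (q (w) (h) (w)) = q(1, 4, 1) = 0
  w = 1
  h = 4
  w = 1
  (q (w) (h) (w)) = q(1, 4, 1) = 0
  (p (q (w) (h) (w)) (q (w) (h) (w)) (q (w) (h) (w))) = p(0, 0, 0) = 1
  w = 1
  (q (q (w) (r (h)) (k (w))) (p (q (w) (h) (w)) (q (w) (h) (w)) (q (w) (h) (w))) (w)) = q(0, 1, 1) = 1
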